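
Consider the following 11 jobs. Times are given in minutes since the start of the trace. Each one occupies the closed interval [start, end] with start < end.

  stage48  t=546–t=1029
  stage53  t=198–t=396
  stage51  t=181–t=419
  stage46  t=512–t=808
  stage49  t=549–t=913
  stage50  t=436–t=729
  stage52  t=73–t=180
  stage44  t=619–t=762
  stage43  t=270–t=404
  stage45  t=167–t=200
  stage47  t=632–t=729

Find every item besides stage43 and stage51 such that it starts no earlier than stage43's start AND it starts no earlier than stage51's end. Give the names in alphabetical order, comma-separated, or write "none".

Conditions: its start is no earlier than stage43's start (X.start >= t=270) AND its start is no earlier than stage51's end (X.start >= t=419).
stage44: start t=619 >= t=270? ✓; start t=619 >= t=419? ✓ → yes.
stage45: start t=167 >= t=270? ✗; start t=167 >= t=419? ✗ → no.
stage46: start t=512 >= t=270? ✓; start t=512 >= t=419? ✓ → yes.
stage47: start t=632 >= t=270? ✓; start t=632 >= t=419? ✓ → yes.
stage48: start t=546 >= t=270? ✓; start t=546 >= t=419? ✓ → yes.
stage49: start t=549 >= t=270? ✓; start t=549 >= t=419? ✓ → yes.
stage50: start t=436 >= t=270? ✓; start t=436 >= t=419? ✓ → yes.
stage52: start t=73 >= t=270? ✗; start t=73 >= t=419? ✗ → no.
stage53: start t=198 >= t=270? ✗; start t=198 >= t=419? ✗ → no.
Result: stage44, stage46, stage47, stage48, stage49, stage50.

stage44, stage46, stage47, stage48, stage49, stage50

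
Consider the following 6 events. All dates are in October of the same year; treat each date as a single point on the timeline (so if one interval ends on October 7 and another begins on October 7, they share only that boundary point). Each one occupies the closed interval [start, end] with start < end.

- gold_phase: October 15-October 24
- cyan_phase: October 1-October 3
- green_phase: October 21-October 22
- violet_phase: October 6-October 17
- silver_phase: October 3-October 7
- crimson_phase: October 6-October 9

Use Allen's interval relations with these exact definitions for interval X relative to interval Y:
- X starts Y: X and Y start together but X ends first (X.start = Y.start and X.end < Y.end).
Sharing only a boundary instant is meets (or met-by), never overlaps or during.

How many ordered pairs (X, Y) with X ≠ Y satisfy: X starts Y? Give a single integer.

1

Checking all 30 ordered pairs for relation 'starts'; matching pairs in alphabetical order:
(crimson_phase, violet_phase): crimson_phase starts violet_phase ✓
Count: 1.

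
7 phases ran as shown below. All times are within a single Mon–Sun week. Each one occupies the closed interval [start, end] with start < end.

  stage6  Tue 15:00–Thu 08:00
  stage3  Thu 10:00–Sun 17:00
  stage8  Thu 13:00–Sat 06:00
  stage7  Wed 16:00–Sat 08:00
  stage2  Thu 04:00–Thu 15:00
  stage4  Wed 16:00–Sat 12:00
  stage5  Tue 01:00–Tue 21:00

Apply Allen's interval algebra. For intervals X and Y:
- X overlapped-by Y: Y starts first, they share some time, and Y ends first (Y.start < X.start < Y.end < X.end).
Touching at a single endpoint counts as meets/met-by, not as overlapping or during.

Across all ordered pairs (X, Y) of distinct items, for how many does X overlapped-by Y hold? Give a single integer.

8

Checking all 42 ordered pairs for relation 'overlapped-by'; matching pairs in alphabetical order:
(stage2, stage6): stage2 overlapped-by stage6 ✓
(stage3, stage2): stage3 overlapped-by stage2 ✓
(stage3, stage4): stage3 overlapped-by stage4 ✓
(stage3, stage7): stage3 overlapped-by stage7 ✓
(stage4, stage6): stage4 overlapped-by stage6 ✓
(stage6, stage5): stage6 overlapped-by stage5 ✓
(stage7, stage6): stage7 overlapped-by stage6 ✓
(stage8, stage2): stage8 overlapped-by stage2 ✓
Count: 8.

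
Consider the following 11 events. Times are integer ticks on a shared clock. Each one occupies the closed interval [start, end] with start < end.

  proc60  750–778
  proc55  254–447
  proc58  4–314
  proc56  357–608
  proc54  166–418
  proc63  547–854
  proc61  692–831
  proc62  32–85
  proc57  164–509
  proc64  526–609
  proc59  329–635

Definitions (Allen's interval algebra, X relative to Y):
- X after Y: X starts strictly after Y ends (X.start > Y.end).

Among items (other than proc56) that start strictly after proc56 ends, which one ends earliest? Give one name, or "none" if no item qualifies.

Target proc56 = [357, 608].
proc54 [166, 418] → overlaps → excluded.
proc55 [254, 447] → overlaps → excluded.
proc57 [164, 509] → overlaps → excluded.
proc58 [4, 314] → before → excluded.
proc59 [329, 635] → contains → excluded.
proc60 [750, 778] → after → candidate.
proc61 [692, 831] → after → candidate.
proc62 [32, 85] → before → excluded.
proc63 [547, 854] → overlapped-by → excluded.
proc64 [526, 609] → overlapped-by → excluded.
Among candidates, earliest end is 778 → proc60.

proc60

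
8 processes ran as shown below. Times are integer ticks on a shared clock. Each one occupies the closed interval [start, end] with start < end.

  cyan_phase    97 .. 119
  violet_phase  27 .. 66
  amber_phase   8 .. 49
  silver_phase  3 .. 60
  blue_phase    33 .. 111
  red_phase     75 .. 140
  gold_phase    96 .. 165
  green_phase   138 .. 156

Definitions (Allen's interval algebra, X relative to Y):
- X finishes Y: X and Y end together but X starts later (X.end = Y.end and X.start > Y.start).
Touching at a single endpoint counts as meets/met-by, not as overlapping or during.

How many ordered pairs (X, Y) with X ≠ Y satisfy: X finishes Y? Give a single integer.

0

Checking all 56 ordered pairs for relation 'finishes'; matching pairs in alphabetical order:
No pair satisfies it.
Count: 0.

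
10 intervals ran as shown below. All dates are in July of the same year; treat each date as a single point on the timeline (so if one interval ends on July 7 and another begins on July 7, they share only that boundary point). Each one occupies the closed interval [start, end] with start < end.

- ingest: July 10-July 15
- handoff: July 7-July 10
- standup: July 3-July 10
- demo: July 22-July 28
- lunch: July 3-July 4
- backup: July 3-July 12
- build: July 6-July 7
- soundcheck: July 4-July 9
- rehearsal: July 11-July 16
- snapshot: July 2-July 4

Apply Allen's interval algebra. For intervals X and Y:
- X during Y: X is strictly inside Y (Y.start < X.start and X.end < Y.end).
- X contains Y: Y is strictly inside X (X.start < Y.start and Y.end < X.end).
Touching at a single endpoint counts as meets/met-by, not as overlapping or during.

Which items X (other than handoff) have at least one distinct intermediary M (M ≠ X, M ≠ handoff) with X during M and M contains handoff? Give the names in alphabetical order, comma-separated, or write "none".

Target handoff = [July 7, July 10].
Intermediaries M with M contains handoff: backup.
Via backup — items with X during backup: build, soundcheck.
Union: build, soundcheck.

build, soundcheck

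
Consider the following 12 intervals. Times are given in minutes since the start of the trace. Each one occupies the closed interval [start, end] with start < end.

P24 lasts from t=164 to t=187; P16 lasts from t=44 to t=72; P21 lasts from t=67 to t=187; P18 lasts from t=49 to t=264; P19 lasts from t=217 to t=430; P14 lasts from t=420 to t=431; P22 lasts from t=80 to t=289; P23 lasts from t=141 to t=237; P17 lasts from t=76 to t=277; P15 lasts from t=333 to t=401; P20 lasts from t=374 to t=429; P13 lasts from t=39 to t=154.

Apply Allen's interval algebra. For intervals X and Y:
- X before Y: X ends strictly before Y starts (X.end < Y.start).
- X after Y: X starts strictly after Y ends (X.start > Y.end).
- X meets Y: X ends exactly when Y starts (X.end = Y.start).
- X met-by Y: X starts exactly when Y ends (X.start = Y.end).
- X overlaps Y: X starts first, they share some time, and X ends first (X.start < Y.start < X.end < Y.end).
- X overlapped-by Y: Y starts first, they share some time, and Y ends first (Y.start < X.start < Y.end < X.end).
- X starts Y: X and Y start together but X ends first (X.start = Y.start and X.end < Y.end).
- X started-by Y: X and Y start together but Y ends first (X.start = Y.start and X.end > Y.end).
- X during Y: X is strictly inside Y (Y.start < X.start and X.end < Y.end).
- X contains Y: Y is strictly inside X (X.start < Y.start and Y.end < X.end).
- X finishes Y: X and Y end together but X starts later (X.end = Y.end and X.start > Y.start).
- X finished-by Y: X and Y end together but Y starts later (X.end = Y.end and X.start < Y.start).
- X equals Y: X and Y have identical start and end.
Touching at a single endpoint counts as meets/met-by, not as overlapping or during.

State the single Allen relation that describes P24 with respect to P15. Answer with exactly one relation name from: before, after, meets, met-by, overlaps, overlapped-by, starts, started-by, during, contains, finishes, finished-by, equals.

before

P24 = [t=164, t=187]; P15 = [t=333, t=401].
Compare endpoints: P24.start < P15.start, P24.start < P15.end, P24.end < P15.start, P24.end < P15.end.
That pattern is 'before'.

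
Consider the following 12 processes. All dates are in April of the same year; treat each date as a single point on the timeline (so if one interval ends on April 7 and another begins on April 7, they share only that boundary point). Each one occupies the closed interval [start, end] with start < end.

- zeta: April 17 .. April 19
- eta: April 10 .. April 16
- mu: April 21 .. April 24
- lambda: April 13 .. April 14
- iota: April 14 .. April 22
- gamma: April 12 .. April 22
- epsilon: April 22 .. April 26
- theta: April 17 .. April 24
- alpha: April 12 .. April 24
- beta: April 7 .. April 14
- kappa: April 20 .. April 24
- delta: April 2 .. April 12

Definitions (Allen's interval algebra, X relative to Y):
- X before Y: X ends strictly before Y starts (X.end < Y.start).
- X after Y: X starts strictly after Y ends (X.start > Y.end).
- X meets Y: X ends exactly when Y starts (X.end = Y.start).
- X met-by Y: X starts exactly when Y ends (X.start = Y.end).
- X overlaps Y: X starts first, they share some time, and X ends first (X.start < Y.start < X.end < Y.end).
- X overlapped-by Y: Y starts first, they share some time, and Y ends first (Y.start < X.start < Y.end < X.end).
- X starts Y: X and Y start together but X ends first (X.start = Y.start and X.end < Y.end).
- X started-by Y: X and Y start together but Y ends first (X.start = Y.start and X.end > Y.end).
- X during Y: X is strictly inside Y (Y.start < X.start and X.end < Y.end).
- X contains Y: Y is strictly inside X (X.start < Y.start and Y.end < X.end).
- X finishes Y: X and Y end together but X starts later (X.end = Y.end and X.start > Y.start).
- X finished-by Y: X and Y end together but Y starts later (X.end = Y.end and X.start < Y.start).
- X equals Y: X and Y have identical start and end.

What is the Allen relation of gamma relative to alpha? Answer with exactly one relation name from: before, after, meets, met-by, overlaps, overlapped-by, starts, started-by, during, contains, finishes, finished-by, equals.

gamma = [April 12, April 22]; alpha = [April 12, April 24].
Compare endpoints: gamma.start = alpha.start, gamma.start < alpha.end, gamma.end > alpha.start, gamma.end < alpha.end.
That pattern is 'starts'.

starts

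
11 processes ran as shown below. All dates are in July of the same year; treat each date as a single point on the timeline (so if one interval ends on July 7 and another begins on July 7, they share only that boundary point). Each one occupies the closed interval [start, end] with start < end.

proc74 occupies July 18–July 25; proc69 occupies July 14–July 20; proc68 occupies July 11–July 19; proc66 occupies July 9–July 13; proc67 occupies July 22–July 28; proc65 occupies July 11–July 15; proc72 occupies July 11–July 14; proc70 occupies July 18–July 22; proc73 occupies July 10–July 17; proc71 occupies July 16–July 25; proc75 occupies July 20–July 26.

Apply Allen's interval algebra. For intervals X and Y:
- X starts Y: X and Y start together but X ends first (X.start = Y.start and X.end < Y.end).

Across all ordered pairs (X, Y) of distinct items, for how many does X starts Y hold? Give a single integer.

4

Checking all 110 ordered pairs for relation 'starts'; matching pairs in alphabetical order:
(proc65, proc68): proc65 starts proc68 ✓
(proc70, proc74): proc70 starts proc74 ✓
(proc72, proc65): proc72 starts proc65 ✓
(proc72, proc68): proc72 starts proc68 ✓
Count: 4.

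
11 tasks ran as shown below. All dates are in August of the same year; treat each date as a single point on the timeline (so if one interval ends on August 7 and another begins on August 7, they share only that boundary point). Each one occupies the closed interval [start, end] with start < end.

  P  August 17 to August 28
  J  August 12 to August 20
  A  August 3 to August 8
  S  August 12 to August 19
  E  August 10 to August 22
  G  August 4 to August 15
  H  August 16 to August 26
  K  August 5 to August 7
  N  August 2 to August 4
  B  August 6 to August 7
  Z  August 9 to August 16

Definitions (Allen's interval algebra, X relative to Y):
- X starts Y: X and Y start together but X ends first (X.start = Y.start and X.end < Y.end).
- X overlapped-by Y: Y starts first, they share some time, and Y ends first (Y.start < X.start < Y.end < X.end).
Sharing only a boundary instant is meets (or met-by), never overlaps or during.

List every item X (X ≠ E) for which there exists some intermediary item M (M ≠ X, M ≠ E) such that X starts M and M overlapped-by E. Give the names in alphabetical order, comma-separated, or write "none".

none

Target E = [August 10, August 22].
Intermediaries M with M overlapped-by E: H, P.
Via H — items with X starts H: none.
Via P — items with X starts P: none.
Union: none.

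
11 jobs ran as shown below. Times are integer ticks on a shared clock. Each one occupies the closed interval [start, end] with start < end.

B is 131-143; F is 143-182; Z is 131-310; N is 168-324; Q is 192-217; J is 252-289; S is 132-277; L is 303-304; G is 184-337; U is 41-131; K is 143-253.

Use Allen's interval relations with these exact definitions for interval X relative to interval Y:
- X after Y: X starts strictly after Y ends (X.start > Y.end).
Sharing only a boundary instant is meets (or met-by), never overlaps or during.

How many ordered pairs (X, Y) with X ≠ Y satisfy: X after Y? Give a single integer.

22

Checking all 110 ordered pairs for relation 'after'; matching pairs in alphabetical order:
(F, U): F after U ✓
(G, B): G after B ✓
(G, F): G after F ✓
(G, U): G after U ✓
(J, B): J after B ✓
(J, F): J after F ✓
(J, Q): J after Q ✓
(J, U): J after U ✓
(K, U): K after U ✓
(L, B): L after B ✓
(L, F): L after F ✓
(L, J): L after J ✓
(L, K): L after K ✓
(L, Q): L after Q ✓
(L, S): L after S ✓
(L, U): L after U ✓
(N, B): N after B ✓
(N, U): N after U ✓
(Q, B): Q after B ✓
(Q, F): Q after F ✓
(Q, U): Q after U ✓
(S, U): S after U ✓
Count: 22.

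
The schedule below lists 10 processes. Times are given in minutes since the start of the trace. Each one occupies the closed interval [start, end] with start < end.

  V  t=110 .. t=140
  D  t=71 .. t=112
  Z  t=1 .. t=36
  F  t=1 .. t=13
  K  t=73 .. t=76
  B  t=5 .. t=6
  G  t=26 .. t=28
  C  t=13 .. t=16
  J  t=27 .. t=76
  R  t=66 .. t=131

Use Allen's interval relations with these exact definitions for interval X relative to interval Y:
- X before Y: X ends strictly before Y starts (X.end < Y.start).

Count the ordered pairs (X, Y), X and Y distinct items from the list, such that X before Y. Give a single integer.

29

Checking all 90 ordered pairs for relation 'before'; matching pairs in alphabetical order:
(B, C): B before C ✓
(B, D): B before D ✓
(B, G): B before G ✓
(B, J): B before J ✓
(B, K): B before K ✓
(B, R): B before R ✓
(B, V): B before V ✓
(C, D): C before D ✓
(C, G): C before G ✓
(C, J): C before J ✓
(C, K): C before K ✓
(C, R): C before R ✓
(C, V): C before V ✓
(F, D): F before D ✓
(F, G): F before G ✓
(F, J): F before J ✓
(F, K): F before K ✓
(F, R): F before R ✓
(F, V): F before V ✓
(G, D): G before D ✓
(G, K): G before K ✓
(G, R): G before R ✓
(G, V): G before V ✓
(J, V): J before V ✓
... plus 5 further pairs not listed.
Count: 29.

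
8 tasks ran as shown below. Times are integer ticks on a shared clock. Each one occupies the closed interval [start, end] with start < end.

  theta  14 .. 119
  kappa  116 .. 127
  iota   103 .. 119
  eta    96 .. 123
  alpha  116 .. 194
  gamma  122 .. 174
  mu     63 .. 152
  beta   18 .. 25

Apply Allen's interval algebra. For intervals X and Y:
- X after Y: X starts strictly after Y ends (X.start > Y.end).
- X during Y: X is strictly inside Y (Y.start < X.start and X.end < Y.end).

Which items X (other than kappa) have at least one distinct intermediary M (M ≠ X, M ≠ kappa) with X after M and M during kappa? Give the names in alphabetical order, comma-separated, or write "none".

Target kappa = [116, 127].
Intermediaries M with M during kappa: none.
Union: none.

none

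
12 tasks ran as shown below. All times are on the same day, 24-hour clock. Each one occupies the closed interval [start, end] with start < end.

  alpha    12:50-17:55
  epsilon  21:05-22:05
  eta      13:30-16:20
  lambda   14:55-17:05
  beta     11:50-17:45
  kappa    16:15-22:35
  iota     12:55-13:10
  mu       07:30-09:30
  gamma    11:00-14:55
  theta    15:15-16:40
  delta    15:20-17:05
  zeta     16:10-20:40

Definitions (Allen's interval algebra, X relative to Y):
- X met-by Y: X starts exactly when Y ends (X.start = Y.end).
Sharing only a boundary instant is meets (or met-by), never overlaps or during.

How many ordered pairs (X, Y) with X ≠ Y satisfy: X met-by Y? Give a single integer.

1

Checking all 132 ordered pairs for relation 'met-by'; matching pairs in alphabetical order:
(lambda, gamma): lambda met-by gamma ✓
Count: 1.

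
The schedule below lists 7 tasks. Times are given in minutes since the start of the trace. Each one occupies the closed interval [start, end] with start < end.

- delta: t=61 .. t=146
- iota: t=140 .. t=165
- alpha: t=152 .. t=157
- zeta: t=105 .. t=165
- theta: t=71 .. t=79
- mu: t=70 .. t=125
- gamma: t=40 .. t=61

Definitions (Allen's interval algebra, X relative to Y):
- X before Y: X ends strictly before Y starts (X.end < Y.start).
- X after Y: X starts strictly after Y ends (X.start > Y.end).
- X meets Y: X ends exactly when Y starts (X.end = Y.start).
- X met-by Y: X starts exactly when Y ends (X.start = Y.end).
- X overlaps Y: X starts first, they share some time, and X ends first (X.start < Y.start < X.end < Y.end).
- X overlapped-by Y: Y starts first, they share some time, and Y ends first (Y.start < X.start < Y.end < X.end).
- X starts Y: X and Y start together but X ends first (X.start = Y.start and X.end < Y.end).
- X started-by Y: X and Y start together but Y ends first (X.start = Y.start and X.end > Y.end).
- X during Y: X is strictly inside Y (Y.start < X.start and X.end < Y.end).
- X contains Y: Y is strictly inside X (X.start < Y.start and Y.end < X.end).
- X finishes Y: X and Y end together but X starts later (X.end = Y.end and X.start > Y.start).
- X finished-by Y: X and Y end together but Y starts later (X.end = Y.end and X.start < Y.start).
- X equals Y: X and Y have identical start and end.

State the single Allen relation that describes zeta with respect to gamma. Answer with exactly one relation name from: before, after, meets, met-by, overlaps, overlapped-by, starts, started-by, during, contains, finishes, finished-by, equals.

zeta = [t=105, t=165]; gamma = [t=40, t=61].
Compare endpoints: zeta.start > gamma.start, zeta.start > gamma.end, zeta.end > gamma.start, zeta.end > gamma.end.
That pattern is 'after'.

after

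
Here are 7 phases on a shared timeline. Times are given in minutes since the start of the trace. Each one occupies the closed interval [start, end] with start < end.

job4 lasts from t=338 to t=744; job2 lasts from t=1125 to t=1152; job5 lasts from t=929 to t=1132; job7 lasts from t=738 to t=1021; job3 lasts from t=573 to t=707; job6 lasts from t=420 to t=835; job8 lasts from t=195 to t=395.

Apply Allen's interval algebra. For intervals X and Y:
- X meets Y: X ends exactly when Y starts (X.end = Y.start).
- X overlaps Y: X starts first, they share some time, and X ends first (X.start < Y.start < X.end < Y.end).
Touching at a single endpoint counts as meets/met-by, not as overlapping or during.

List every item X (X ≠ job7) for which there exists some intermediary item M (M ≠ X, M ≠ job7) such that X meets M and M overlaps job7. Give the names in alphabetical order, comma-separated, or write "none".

Target job7 = [t=738, t=1021].
Intermediaries M with M overlaps job7: job4, job6.
Via job4 — items with X meets job4: none.
Via job6 — items with X meets job6: none.
Union: none.

none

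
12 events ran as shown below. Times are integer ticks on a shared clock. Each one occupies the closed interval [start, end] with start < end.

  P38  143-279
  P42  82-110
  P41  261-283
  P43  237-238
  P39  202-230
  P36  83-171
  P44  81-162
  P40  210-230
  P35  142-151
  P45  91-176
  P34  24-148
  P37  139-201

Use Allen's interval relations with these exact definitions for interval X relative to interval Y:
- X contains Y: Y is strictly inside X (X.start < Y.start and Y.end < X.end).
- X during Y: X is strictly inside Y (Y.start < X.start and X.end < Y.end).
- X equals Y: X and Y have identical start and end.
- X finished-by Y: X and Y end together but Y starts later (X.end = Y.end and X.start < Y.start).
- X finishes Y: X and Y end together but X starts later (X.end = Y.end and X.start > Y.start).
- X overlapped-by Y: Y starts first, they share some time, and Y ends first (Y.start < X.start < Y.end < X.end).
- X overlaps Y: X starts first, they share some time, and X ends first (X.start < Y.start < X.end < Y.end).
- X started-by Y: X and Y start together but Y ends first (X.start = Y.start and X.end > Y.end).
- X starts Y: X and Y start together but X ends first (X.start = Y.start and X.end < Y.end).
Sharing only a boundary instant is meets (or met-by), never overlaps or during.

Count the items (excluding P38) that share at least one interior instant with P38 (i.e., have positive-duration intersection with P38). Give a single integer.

Target P38 = [143, 279].
P34 [24, 148] → overlaps → counts.
P35 [142, 151] → overlaps → counts.
P36 [83, 171] → overlaps → counts.
P37 [139, 201] → overlaps → counts.
P39 [202, 230] → during → counts.
P40 [210, 230] → during → counts.
P41 [261, 283] → overlapped-by → counts.
P42 [82, 110] → before → no.
P43 [237, 238] → during → counts.
P44 [81, 162] → overlaps → counts.
P45 [91, 176] → overlaps → counts.
Total: 10.

10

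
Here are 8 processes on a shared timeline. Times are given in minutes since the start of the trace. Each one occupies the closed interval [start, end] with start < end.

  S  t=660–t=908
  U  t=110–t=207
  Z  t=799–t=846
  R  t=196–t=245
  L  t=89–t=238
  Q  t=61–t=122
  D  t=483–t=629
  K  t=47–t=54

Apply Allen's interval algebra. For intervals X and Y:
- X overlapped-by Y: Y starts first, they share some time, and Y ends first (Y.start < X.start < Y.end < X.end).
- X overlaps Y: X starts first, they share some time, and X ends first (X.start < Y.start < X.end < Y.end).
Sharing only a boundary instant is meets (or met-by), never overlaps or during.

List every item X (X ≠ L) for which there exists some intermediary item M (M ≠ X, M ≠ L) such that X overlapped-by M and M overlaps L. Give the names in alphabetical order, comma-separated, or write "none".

U

Target L = [t=89, t=238].
Intermediaries M with M overlaps L: Q.
Via Q — items with X overlapped-by Q: U.
Union: U.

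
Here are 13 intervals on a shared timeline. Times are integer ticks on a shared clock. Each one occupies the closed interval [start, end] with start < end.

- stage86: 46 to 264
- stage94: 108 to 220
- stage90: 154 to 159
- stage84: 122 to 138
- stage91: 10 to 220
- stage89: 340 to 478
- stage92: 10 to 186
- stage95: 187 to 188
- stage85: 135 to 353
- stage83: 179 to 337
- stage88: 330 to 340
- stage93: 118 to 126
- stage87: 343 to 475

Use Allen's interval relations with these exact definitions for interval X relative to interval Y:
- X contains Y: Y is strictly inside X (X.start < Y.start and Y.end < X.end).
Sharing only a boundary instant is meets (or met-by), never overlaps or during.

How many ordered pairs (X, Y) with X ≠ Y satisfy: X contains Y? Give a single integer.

22

Checking all 156 ordered pairs for relation 'contains'; matching pairs in alphabetical order:
(stage83, stage95): stage83 contains stage95 ✓
(stage85, stage83): stage85 contains stage83 ✓
(stage85, stage88): stage85 contains stage88 ✓
(stage85, stage90): stage85 contains stage90 ✓
(stage85, stage95): stage85 contains stage95 ✓
(stage86, stage84): stage86 contains stage84 ✓
(stage86, stage90): stage86 contains stage90 ✓
(stage86, stage93): stage86 contains stage93 ✓
(stage86, stage94): stage86 contains stage94 ✓
(stage86, stage95): stage86 contains stage95 ✓
(stage89, stage87): stage89 contains stage87 ✓
(stage91, stage84): stage91 contains stage84 ✓
(stage91, stage90): stage91 contains stage90 ✓
(stage91, stage93): stage91 contains stage93 ✓
(stage91, stage95): stage91 contains stage95 ✓
(stage92, stage84): stage92 contains stage84 ✓
(stage92, stage90): stage92 contains stage90 ✓
(stage92, stage93): stage92 contains stage93 ✓
(stage94, stage84): stage94 contains stage84 ✓
(stage94, stage90): stage94 contains stage90 ✓
(stage94, stage93): stage94 contains stage93 ✓
(stage94, stage95): stage94 contains stage95 ✓
Count: 22.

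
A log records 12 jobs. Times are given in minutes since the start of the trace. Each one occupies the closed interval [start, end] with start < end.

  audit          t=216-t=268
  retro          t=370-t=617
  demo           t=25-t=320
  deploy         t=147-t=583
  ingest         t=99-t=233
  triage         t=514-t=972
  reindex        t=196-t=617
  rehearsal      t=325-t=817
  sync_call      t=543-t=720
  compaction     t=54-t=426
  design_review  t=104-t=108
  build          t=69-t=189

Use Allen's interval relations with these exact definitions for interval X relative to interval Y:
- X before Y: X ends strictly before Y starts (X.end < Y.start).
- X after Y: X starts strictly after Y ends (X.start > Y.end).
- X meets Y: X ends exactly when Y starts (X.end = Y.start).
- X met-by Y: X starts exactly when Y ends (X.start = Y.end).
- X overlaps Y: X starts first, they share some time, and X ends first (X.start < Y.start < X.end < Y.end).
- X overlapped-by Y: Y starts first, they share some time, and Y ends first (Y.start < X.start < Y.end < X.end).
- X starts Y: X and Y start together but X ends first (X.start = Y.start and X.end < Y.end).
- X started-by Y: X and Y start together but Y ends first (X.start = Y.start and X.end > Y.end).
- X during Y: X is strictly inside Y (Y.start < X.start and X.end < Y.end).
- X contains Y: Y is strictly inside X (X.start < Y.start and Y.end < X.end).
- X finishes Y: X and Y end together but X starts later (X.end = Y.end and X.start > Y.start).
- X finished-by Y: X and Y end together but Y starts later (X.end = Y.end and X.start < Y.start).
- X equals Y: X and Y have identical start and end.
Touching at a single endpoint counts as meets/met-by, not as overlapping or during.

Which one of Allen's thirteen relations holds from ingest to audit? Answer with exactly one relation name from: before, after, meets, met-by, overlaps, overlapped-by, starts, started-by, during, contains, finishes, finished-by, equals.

ingest = [t=99, t=233]; audit = [t=216, t=268].
Compare endpoints: ingest.start < audit.start, ingest.start < audit.end, ingest.end > audit.start, ingest.end < audit.end.
That pattern is 'overlaps'.

overlaps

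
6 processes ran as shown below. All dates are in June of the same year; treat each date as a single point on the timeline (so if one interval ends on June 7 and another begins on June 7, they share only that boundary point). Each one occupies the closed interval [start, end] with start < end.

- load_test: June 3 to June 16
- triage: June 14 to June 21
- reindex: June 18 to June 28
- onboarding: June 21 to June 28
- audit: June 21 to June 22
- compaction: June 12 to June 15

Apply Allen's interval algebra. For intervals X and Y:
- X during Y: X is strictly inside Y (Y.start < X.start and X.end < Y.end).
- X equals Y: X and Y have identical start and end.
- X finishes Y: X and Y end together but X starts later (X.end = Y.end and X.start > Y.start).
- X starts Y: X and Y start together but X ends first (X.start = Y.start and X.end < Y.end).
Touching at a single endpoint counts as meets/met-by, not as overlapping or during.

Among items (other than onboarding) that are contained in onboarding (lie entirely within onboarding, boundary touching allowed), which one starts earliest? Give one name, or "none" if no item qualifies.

audit

Target onboarding = [June 21, June 28].
audit [June 21, June 22] → starts → candidate.
compaction [June 12, June 15] → before → excluded.
load_test [June 3, June 16] → before → excluded.
reindex [June 18, June 28] → finished-by → excluded.
triage [June 14, June 21] → meets → excluded.
Among candidates, earliest start is June 21 → audit.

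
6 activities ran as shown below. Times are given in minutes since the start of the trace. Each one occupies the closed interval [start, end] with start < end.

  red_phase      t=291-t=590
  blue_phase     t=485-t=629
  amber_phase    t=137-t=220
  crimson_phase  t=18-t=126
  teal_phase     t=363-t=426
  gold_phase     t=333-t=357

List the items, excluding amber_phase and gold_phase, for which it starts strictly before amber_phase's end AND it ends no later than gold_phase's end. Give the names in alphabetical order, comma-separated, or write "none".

crimson_phase

Conditions: its start is strictly before amber_phase's end (X.start < t=220) AND its end is no later than gold_phase's end (X.end <= t=357).
blue_phase: start t=485 < t=220? ✗; end t=629 <= t=357? ✗ → no.
crimson_phase: start t=18 < t=220? ✓; end t=126 <= t=357? ✓ → yes.
red_phase: start t=291 < t=220? ✗; end t=590 <= t=357? ✗ → no.
teal_phase: start t=363 < t=220? ✗; end t=426 <= t=357? ✗ → no.
Result: crimson_phase.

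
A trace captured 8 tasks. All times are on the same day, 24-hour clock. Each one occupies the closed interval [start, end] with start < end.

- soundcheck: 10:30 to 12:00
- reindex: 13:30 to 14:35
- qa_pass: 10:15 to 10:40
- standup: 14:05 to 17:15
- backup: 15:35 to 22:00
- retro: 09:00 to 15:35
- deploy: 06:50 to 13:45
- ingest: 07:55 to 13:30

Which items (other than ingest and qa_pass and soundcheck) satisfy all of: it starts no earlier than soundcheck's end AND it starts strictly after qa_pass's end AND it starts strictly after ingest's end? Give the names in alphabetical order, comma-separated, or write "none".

backup, standup

Conditions: its start is no earlier than soundcheck's end (X.start >= 12:00) AND its start is strictly after qa_pass's end (X.start > 10:40) AND its start is strictly after ingest's end (X.start > 13:30).
backup: start 15:35 >= 12:00? ✓; start 15:35 > 10:40? ✓; start 15:35 > 13:30? ✓ → yes.
deploy: start 06:50 >= 12:00? ✗; start 06:50 > 10:40? ✗; start 06:50 > 13:30? ✗ → no.
reindex: start 13:30 >= 12:00? ✓; start 13:30 > 10:40? ✓; start 13:30 > 13:30? ✗ → no.
retro: start 09:00 >= 12:00? ✗; start 09:00 > 10:40? ✗; start 09:00 > 13:30? ✗ → no.
standup: start 14:05 >= 12:00? ✓; start 14:05 > 10:40? ✓; start 14:05 > 13:30? ✓ → yes.
Result: backup, standup.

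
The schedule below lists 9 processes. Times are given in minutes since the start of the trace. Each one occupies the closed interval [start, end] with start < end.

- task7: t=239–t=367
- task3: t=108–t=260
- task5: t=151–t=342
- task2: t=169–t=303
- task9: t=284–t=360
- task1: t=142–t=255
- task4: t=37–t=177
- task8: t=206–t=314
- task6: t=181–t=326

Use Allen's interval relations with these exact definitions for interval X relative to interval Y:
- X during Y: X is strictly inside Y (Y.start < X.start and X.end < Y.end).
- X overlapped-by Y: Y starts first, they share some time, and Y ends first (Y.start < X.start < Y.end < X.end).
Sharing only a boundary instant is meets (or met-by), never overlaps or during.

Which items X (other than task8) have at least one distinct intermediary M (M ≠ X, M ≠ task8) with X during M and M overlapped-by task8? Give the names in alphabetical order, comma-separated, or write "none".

task9

Target task8 = [t=206, t=314].
Intermediaries M with M overlapped-by task8: task7, task9.
Via task7 — items with X during task7: task9.
Via task9 — items with X during task9: none.
Union: task9.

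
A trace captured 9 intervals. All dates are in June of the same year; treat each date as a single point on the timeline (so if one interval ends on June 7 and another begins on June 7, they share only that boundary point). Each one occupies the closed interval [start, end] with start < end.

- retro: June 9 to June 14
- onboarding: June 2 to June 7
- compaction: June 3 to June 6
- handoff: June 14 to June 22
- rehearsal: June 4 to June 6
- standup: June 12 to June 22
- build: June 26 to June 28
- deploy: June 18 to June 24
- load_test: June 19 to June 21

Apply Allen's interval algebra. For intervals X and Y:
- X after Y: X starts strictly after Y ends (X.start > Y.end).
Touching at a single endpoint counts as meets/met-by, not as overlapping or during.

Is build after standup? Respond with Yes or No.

build = [June 26, June 28], standup = [June 12, June 22].
Actual relation of build to standup: after.
Asked whether 'after' holds → Yes.

Yes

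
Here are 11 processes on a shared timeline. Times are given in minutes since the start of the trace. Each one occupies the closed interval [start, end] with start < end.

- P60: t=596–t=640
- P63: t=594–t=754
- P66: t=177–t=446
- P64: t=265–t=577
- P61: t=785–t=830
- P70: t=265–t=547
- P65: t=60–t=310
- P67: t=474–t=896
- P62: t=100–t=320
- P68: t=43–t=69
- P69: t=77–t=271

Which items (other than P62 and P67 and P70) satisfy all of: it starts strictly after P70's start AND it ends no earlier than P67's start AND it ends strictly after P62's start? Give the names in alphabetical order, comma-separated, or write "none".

P60, P61, P63

Conditions: its start is strictly after P70's start (X.start > t=265) AND its end is no earlier than P67's start (X.end >= t=474) AND its end is strictly after P62's start (X.end > t=100).
P60: start t=596 > t=265? ✓; end t=640 >= t=474? ✓; end t=640 > t=100? ✓ → yes.
P61: start t=785 > t=265? ✓; end t=830 >= t=474? ✓; end t=830 > t=100? ✓ → yes.
P63: start t=594 > t=265? ✓; end t=754 >= t=474? ✓; end t=754 > t=100? ✓ → yes.
P64: start t=265 > t=265? ✗; end t=577 >= t=474? ✓; end t=577 > t=100? ✓ → no.
P65: start t=60 > t=265? ✗; end t=310 >= t=474? ✗; end t=310 > t=100? ✓ → no.
P66: start t=177 > t=265? ✗; end t=446 >= t=474? ✗; end t=446 > t=100? ✓ → no.
P68: start t=43 > t=265? ✗; end t=69 >= t=474? ✗; end t=69 > t=100? ✗ → no.
P69: start t=77 > t=265? ✗; end t=271 >= t=474? ✗; end t=271 > t=100? ✓ → no.
Result: P60, P61, P63.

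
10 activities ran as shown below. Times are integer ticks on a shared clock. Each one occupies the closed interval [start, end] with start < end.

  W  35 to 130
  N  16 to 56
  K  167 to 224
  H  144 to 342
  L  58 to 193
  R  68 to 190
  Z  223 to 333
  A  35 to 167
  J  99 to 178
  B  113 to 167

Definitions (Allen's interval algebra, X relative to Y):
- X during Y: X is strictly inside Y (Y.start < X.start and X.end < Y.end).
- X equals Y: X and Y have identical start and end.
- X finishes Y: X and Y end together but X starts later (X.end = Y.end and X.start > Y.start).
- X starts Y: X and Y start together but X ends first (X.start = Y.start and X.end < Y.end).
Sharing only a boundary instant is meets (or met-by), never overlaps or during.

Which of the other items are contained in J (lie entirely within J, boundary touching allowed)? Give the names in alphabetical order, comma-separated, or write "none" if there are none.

Target J = [99, 178].
A [35, 167] → overlaps → no.
B [113, 167] → during → yes.
H [144, 342] → overlapped-by → no.
K [167, 224] → overlapped-by → no.
L [58, 193] → contains → no.
N [16, 56] → before → no.
R [68, 190] → contains → no.
W [35, 130] → overlaps → no.
Z [223, 333] → after → no.
Result: B.

B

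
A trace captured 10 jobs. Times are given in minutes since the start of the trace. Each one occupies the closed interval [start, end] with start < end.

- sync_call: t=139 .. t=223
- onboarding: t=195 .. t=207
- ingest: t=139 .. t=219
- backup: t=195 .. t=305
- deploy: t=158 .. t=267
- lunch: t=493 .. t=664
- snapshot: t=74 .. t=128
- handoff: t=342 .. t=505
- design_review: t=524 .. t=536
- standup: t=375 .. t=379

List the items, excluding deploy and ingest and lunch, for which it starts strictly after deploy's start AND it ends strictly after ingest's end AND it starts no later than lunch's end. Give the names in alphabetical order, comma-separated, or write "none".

backup, design_review, handoff, standup

Conditions: its start is strictly after deploy's start (X.start > t=158) AND its end is strictly after ingest's end (X.end > t=219) AND its start is no later than lunch's end (X.start <= t=664).
backup: start t=195 > t=158? ✓; end t=305 > t=219? ✓; start t=195 <= t=664? ✓ → yes.
design_review: start t=524 > t=158? ✓; end t=536 > t=219? ✓; start t=524 <= t=664? ✓ → yes.
handoff: start t=342 > t=158? ✓; end t=505 > t=219? ✓; start t=342 <= t=664? ✓ → yes.
onboarding: start t=195 > t=158? ✓; end t=207 > t=219? ✗; start t=195 <= t=664? ✓ → no.
snapshot: start t=74 > t=158? ✗; end t=128 > t=219? ✗; start t=74 <= t=664? ✓ → no.
standup: start t=375 > t=158? ✓; end t=379 > t=219? ✓; start t=375 <= t=664? ✓ → yes.
sync_call: start t=139 > t=158? ✗; end t=223 > t=219? ✓; start t=139 <= t=664? ✓ → no.
Result: backup, design_review, handoff, standup.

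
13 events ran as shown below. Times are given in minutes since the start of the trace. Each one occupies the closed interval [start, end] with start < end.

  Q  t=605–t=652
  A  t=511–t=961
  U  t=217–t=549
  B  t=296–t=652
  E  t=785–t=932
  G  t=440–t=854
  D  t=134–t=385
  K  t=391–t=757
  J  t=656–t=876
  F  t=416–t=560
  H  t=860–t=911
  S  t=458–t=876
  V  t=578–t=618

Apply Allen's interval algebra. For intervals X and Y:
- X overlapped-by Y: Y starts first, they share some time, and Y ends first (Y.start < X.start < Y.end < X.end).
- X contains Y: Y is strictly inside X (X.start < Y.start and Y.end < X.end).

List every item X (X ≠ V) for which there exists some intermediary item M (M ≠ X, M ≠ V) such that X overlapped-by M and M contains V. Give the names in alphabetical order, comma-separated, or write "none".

Target V = [t=578, t=618].
Intermediaries M with M contains V: A, B, G, K, S.
Via A — items with X overlapped-by A: none.
Via B — items with X overlapped-by B: A, G, K, S.
Via G — items with X overlapped-by G: A, E, J, S.
Via K — items with X overlapped-by K: A, G, J, S.
Via S — items with X overlapped-by S: A, E, H.
Union: A, E, G, H, J, K, S.

A, E, G, H, J, K, S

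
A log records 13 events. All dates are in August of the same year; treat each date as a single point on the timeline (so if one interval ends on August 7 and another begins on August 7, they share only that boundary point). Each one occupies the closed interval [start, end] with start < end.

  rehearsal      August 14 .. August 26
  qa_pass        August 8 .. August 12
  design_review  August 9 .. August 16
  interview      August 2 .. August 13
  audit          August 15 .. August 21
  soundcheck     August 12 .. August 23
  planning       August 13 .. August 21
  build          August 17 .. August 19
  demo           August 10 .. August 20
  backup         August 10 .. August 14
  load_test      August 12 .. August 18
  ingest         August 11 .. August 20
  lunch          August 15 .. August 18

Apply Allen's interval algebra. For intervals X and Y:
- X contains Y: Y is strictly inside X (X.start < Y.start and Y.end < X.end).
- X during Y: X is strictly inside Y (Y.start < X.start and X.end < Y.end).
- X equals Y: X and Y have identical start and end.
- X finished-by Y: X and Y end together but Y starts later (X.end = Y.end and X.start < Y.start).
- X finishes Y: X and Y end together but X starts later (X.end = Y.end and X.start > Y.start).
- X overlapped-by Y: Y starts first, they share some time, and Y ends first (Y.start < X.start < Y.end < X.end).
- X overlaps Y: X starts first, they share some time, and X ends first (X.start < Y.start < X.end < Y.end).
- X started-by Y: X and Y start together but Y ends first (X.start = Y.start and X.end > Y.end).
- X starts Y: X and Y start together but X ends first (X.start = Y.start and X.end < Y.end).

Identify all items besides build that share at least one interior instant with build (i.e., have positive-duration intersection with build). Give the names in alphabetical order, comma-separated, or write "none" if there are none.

audit, demo, ingest, load_test, lunch, planning, rehearsal, soundcheck

Target build = [August 17, August 19].
audit [August 15, August 21] → contains → yes.
backup [August 10, August 14] → before → no.
demo [August 10, August 20] → contains → yes.
design_review [August 9, August 16] → before → no.
ingest [August 11, August 20] → contains → yes.
interview [August 2, August 13] → before → no.
load_test [August 12, August 18] → overlaps → yes.
lunch [August 15, August 18] → overlaps → yes.
planning [August 13, August 21] → contains → yes.
qa_pass [August 8, August 12] → before → no.
rehearsal [August 14, August 26] → contains → yes.
soundcheck [August 12, August 23] → contains → yes.
Result: audit, demo, ingest, load_test, lunch, planning, rehearsal, soundcheck.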